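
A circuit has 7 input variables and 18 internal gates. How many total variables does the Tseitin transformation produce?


The Tseitin transformation introduces one auxiliary variable per gate.
Total variables = inputs + gates = 7 + 18 = 25.

25


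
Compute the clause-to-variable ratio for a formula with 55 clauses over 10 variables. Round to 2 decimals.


Clause-to-variable ratio = clauses / variables.
55 / 10 = 5.5.

5.5


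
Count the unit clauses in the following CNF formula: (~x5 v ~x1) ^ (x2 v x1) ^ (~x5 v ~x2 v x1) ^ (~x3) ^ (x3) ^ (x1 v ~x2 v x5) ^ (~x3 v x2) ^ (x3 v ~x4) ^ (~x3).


A unit clause contains exactly one literal.
Unit clauses found: (~x3), (x3), (~x3).
Count = 3.

3


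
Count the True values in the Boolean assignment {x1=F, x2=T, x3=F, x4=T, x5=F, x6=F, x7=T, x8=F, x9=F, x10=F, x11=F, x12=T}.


The weight is the number of variables assigned True.
True variables: x2, x4, x7, x12.
Weight = 4.

4


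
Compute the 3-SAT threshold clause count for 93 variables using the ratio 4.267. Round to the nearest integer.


The 3-SAT phase transition occurs at approximately 4.267 clauses per variable.
m = 4.267 * 93 = 396.831.
Rounded to nearest integer: 397.

397


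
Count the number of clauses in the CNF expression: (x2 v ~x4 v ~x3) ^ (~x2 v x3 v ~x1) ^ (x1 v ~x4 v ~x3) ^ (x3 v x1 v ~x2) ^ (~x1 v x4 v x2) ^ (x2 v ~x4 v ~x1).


Each group enclosed in parentheses joined by ^ is one clause.
Counting the conjuncts: 6 clauses.

6


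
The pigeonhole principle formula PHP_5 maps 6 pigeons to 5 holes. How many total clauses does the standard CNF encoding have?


The PHP encoding has two parts:
1) At-least-one-hole clauses: 6 (one per pigeon, each with 5 literals).
2) At-most-one-pigeon-per-hole clauses: 5 holes * C(6,2) = 5 * 15 = 75.
Total clauses = 6 + 75 = 81.

81


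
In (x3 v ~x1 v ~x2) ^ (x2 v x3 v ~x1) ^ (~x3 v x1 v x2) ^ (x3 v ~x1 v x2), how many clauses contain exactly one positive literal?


A definite clause has exactly one positive literal.
Clause 1: 1 positive -> definite
Clause 2: 2 positive -> not definite
Clause 3: 2 positive -> not definite
Clause 4: 2 positive -> not definite
Definite clause count = 1.

1


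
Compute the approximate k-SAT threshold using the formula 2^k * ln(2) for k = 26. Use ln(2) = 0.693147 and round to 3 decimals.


Using the asymptotic formula: threshold ~ 2^k * ln(2).
2^26 = 67108864.
67108864 * 0.693147 = 46516307.755.

46516307.755


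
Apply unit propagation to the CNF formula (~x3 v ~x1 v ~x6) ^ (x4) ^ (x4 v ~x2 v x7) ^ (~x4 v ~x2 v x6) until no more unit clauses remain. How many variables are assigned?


Unit propagation repeatedly assigns the literal in any unit clause, then simplifies.
Assignments in order: x4 = T.
No further unit clauses remain.
Total variables assigned = 1.

1


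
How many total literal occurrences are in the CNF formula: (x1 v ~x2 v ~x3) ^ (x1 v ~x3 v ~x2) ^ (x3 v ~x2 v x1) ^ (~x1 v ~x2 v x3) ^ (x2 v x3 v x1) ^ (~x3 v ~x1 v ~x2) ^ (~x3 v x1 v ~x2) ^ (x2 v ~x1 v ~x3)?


Clause lengths: 3, 3, 3, 3, 3, 3, 3, 3.
Sum = 3 + 3 + 3 + 3 + 3 + 3 + 3 + 3 = 24.

24


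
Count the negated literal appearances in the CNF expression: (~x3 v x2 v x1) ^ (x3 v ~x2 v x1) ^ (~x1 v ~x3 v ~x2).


Scan each clause for negated literals.
Clause 1: 1 negative; Clause 2: 1 negative; Clause 3: 3 negative.
Total negative literal occurrences = 5.

5


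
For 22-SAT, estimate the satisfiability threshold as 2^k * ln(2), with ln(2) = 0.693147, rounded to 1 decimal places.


Using the asymptotic formula: threshold ~ 2^k * ln(2).
2^22 = 4194304.
4194304 * 0.693147 = 2907269.2.

2907269.2


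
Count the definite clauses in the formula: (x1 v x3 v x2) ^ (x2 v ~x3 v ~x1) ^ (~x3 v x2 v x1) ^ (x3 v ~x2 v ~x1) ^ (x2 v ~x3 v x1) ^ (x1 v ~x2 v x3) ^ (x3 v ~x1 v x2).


A definite clause has exactly one positive literal.
Clause 1: 3 positive -> not definite
Clause 2: 1 positive -> definite
Clause 3: 2 positive -> not definite
Clause 4: 1 positive -> definite
Clause 5: 2 positive -> not definite
Clause 6: 2 positive -> not definite
Clause 7: 2 positive -> not definite
Definite clause count = 2.

2


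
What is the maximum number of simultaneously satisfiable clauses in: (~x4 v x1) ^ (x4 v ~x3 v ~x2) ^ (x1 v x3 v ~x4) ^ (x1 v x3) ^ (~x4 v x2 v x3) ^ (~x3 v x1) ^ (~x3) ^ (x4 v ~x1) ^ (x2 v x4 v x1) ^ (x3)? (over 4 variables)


Enumerate all 16 truth assignments.
For each, count how many of the 10 clauses are satisfied.
The formula is not fully satisfiable, so the maximum is below 10.
Maximum simultaneously satisfiable clauses = 9.

9


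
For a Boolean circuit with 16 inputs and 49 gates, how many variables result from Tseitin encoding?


The Tseitin transformation introduces one auxiliary variable per gate.
Total variables = inputs + gates = 16 + 49 = 65.

65


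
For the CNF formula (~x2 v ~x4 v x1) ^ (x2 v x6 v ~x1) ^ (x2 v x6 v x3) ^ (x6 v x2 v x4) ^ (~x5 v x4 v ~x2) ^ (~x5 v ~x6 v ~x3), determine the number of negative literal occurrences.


Scan each clause for negated literals.
Clause 1: 2 negative; Clause 2: 1 negative; Clause 3: 0 negative; Clause 4: 0 negative; Clause 5: 2 negative; Clause 6: 3 negative.
Total negative literal occurrences = 8.

8


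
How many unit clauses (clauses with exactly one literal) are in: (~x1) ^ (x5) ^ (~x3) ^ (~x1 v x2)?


A unit clause contains exactly one literal.
Unit clauses found: (~x1), (x5), (~x3).
Count = 3.

3


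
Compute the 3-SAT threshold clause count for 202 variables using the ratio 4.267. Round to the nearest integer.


The 3-SAT phase transition occurs at approximately 4.267 clauses per variable.
m = 4.267 * 202 = 861.934.
Rounded to nearest integer: 862.

862


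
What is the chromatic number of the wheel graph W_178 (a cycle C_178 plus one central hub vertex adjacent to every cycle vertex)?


W_178 consists of the cycle C_178 together with a hub vertex adjacent to every cycle vertex.
The cycle C_178 needs 2 colors (even cycle -> 2).
The hub is adjacent to every cycle vertex, so it must receive a new color distinct from all of them.
Chromatic number = 2 + 1 = 3.

3


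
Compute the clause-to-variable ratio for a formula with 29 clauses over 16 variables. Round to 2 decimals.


Clause-to-variable ratio = clauses / variables.
29 / 16 = 1.81.

1.81


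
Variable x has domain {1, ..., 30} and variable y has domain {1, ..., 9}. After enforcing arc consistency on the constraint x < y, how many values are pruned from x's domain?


For the constraint x < y, x needs a supporting value in y's domain.
x can be at most 8 (one less than y's maximum).
Valid x values from domain: 8 out of 30.
Pruned = 30 - 8 = 22.

22


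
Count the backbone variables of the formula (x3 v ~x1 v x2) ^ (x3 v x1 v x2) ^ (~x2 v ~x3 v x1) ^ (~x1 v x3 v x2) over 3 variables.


Find all satisfying assignments: 5 model(s).
Check which variables have the same value in every model.
No variable is fixed across all models.
Backbone size = 0.

0


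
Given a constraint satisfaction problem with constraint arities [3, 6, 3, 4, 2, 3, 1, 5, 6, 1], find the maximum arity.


The arities are: 3, 6, 3, 4, 2, 3, 1, 5, 6, 1.
Scan for the maximum value.
Maximum arity = 6.

6


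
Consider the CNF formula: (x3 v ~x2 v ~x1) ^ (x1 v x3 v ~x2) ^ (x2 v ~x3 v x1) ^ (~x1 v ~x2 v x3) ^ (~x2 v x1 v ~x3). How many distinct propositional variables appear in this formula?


Identify each distinct variable in the formula.
Variables found: x1, x2, x3.
Total distinct variables = 3.

3


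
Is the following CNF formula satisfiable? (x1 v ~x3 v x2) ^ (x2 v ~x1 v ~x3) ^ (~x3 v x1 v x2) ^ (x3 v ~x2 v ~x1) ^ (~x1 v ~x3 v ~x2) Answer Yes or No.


Check all 8 possible truth assignments.
Number of satisfying assignments found: 4.
The formula is satisfiable.

Yes


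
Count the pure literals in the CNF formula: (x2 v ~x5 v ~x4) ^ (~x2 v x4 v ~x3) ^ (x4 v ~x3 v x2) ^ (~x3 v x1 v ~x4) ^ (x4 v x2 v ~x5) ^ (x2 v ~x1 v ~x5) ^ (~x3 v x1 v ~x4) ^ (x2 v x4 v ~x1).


A pure literal appears in only one polarity across all clauses.
Pure literals: x3 (negative only), x5 (negative only).
Count = 2.

2


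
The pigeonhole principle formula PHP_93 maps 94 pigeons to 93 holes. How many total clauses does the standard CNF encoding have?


The PHP encoding has two parts:
1) At-least-one-hole clauses: 94 (one per pigeon, each with 93 literals).
2) At-most-one-pigeon-per-hole clauses: 93 holes * C(94,2) = 93 * 4371 = 406503.
Total clauses = 94 + 406503 = 406597.

406597


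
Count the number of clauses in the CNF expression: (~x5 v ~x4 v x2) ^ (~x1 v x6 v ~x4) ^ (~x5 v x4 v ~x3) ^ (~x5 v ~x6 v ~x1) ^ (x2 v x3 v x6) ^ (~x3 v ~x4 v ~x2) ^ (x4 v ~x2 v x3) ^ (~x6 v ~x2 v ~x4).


Each group enclosed in parentheses joined by ^ is one clause.
Counting the conjuncts: 8 clauses.

8


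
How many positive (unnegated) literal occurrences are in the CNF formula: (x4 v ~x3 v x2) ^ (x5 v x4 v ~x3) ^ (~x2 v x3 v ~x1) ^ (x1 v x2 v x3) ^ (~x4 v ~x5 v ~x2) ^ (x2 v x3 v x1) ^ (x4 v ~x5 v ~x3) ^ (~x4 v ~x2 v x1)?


Scan each clause for unnegated literals.
Clause 1: 2 positive; Clause 2: 2 positive; Clause 3: 1 positive; Clause 4: 3 positive; Clause 5: 0 positive; Clause 6: 3 positive; Clause 7: 1 positive; Clause 8: 1 positive.
Total positive literal occurrences = 13.

13


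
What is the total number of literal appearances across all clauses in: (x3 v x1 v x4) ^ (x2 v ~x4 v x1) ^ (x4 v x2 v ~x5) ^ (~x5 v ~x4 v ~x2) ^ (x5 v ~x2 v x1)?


Clause lengths: 3, 3, 3, 3, 3.
Sum = 3 + 3 + 3 + 3 + 3 = 15.

15


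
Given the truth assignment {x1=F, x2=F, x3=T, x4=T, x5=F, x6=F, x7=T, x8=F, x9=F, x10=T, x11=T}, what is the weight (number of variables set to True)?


The weight is the number of variables assigned True.
True variables: x3, x4, x7, x10, x11.
Weight = 5.

5


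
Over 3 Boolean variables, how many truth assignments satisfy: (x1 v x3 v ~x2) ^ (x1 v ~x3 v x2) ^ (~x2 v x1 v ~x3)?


Enumerate all 8 truth assignments over 3 variables.
Test each against every clause.
Satisfying assignments found: 5.

5


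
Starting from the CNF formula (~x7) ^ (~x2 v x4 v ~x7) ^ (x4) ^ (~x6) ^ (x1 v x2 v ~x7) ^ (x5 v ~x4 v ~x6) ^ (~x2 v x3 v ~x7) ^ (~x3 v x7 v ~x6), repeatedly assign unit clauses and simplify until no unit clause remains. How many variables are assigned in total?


Unit propagation repeatedly assigns the literal in any unit clause, then simplifies.
Assignments in order: x7 = F, x4 = T, x6 = F.
No further unit clauses remain.
Total variables assigned = 3.

3


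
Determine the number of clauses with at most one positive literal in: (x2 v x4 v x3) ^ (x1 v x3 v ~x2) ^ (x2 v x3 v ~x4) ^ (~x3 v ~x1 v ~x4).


A Horn clause has at most one positive literal.
Clause 1: 3 positive lit(s) -> not Horn
Clause 2: 2 positive lit(s) -> not Horn
Clause 3: 2 positive lit(s) -> not Horn
Clause 4: 0 positive lit(s) -> Horn
Total Horn clauses = 1.

1


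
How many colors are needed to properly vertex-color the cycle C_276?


A cycle on an even number of vertices is bipartite: alternate two colors around the cycle.
Since 276 is even, two colors suffice, and at least two are needed because the graph has edges.
Chromatic number = 2.

2


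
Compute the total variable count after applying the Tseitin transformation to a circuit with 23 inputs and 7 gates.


The Tseitin transformation introduces one auxiliary variable per gate.
Total variables = inputs + gates = 23 + 7 = 30.

30


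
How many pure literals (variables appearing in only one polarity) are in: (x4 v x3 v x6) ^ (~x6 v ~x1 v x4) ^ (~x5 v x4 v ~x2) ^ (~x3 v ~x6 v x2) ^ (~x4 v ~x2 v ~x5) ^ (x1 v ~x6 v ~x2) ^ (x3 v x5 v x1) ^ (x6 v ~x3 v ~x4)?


A pure literal appears in only one polarity across all clauses.
No pure literals found.
Count = 0.

0


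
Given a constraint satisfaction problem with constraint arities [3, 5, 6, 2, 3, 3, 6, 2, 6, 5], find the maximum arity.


The arities are: 3, 5, 6, 2, 3, 3, 6, 2, 6, 5.
Scan for the maximum value.
Maximum arity = 6.

6


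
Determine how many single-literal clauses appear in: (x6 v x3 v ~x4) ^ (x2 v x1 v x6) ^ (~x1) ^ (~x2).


A unit clause contains exactly one literal.
Unit clauses found: (~x1), (~x2).
Count = 2.

2


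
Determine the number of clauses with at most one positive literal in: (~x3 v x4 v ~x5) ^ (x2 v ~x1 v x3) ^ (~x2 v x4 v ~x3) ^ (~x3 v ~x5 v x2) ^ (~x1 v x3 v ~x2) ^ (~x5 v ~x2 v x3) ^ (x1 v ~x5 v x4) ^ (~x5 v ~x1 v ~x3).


A Horn clause has at most one positive literal.
Clause 1: 1 positive lit(s) -> Horn
Clause 2: 2 positive lit(s) -> not Horn
Clause 3: 1 positive lit(s) -> Horn
Clause 4: 1 positive lit(s) -> Horn
Clause 5: 1 positive lit(s) -> Horn
Clause 6: 1 positive lit(s) -> Horn
Clause 7: 2 positive lit(s) -> not Horn
Clause 8: 0 positive lit(s) -> Horn
Total Horn clauses = 6.

6


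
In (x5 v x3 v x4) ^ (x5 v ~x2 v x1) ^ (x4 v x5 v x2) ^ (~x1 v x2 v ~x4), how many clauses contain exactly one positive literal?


A definite clause has exactly one positive literal.
Clause 1: 3 positive -> not definite
Clause 2: 2 positive -> not definite
Clause 3: 3 positive -> not definite
Clause 4: 1 positive -> definite
Definite clause count = 1.

1


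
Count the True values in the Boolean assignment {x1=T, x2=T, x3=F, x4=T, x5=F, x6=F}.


The weight is the number of variables assigned True.
True variables: x1, x2, x4.
Weight = 3.

3


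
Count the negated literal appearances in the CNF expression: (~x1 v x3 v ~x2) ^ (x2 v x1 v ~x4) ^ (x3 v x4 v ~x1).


Scan each clause for negated literals.
Clause 1: 2 negative; Clause 2: 1 negative; Clause 3: 1 negative.
Total negative literal occurrences = 4.

4


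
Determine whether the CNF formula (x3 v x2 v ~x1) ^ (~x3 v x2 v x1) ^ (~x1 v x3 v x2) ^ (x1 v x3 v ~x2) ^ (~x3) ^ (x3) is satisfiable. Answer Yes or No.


Check all 8 possible truth assignments.
Number of satisfying assignments found: 0.
The formula is unsatisfiable.

No


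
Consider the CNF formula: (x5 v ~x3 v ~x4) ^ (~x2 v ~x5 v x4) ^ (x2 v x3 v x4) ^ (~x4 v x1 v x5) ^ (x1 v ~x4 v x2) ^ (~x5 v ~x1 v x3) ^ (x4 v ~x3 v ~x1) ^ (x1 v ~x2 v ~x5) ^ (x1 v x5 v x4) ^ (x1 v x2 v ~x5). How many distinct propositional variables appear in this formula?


Identify each distinct variable in the formula.
Variables found: x1, x2, x3, x4, x5.
Total distinct variables = 5.

5


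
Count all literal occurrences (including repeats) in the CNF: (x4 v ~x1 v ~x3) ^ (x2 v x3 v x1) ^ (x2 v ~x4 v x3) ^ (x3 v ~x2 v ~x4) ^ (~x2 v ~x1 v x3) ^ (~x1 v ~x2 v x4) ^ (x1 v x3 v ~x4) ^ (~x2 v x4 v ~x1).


Clause lengths: 3, 3, 3, 3, 3, 3, 3, 3.
Sum = 3 + 3 + 3 + 3 + 3 + 3 + 3 + 3 = 24.

24


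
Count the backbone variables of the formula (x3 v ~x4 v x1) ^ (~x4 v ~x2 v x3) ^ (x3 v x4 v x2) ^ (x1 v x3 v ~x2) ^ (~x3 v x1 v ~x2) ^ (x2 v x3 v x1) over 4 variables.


Find all satisfying assignments: 8 model(s).
Check which variables have the same value in every model.
No variable is fixed across all models.
Backbone size = 0.

0


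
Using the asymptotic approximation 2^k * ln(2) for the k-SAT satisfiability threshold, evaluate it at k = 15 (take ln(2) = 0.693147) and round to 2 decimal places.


Using the asymptotic formula: threshold ~ 2^k * ln(2).
2^15 = 32768.
32768 * 0.693147 = 22713.04.

22713.04


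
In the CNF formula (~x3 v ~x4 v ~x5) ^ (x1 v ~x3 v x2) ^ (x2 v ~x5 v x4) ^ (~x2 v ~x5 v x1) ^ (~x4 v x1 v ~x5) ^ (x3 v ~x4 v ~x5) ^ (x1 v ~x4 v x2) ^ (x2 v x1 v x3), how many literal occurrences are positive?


Scan each clause for unnegated literals.
Clause 1: 0 positive; Clause 2: 2 positive; Clause 3: 2 positive; Clause 4: 1 positive; Clause 5: 1 positive; Clause 6: 1 positive; Clause 7: 2 positive; Clause 8: 3 positive.
Total positive literal occurrences = 12.

12


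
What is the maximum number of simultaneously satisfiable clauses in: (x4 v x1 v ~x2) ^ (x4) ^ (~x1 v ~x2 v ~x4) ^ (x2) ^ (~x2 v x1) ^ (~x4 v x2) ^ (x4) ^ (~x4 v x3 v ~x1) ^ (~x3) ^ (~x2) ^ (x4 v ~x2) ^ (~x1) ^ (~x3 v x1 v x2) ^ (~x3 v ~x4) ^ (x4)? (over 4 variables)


Enumerate all 16 truth assignments.
For each, count how many of the 15 clauses are satisfied.
The formula is not fully satisfiable, so the maximum is below 15.
Maximum simultaneously satisfiable clauses = 13.

13


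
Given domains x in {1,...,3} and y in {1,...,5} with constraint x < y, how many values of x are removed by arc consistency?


For the constraint x < y, x needs a supporting value in y's domain.
x can be at most 4 (one less than y's maximum).
Valid x values from domain: 3 out of 3.
Pruned = 3 - 3 = 0.

0


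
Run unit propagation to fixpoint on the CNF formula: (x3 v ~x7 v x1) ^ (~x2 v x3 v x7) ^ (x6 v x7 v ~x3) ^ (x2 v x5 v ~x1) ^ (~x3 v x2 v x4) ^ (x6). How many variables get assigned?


Unit propagation repeatedly assigns the literal in any unit clause, then simplifies.
Assignments in order: x6 = T.
No further unit clauses remain.
Total variables assigned = 1.

1


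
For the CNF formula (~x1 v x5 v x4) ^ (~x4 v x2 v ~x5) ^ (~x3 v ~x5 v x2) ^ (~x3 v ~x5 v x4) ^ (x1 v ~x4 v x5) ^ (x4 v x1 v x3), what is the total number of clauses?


Each group enclosed in parentheses joined by ^ is one clause.
Counting the conjuncts: 6 clauses.

6


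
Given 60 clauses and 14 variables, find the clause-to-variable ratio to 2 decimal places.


Clause-to-variable ratio = clauses / variables.
60 / 14 = 4.29.

4.29


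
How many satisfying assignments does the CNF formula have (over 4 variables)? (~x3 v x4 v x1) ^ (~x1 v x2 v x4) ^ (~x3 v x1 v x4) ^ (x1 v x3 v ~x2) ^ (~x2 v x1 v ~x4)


Enumerate all 16 truth assignments over 4 variables.
Test each against every clause.
Satisfying assignments found: 9.

9


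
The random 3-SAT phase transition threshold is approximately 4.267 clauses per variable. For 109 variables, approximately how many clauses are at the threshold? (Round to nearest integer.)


The 3-SAT phase transition occurs at approximately 4.267 clauses per variable.
m = 4.267 * 109 = 465.103.
Rounded to nearest integer: 465.

465


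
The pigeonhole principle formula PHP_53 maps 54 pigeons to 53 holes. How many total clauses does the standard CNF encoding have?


The PHP encoding has two parts:
1) At-least-one-hole clauses: 54 (one per pigeon, each with 53 literals).
2) At-most-one-pigeon-per-hole clauses: 53 holes * C(54,2) = 53 * 1431 = 75843.
Total clauses = 54 + 75843 = 75897.

75897


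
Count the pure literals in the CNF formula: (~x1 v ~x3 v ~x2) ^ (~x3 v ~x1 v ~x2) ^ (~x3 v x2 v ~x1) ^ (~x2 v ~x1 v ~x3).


A pure literal appears in only one polarity across all clauses.
Pure literals: x1 (negative only), x3 (negative only).
Count = 2.

2


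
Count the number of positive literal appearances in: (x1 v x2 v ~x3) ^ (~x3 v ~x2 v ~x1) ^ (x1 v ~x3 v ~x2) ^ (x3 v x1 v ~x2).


Scan each clause for unnegated literals.
Clause 1: 2 positive; Clause 2: 0 positive; Clause 3: 1 positive; Clause 4: 2 positive.
Total positive literal occurrences = 5.

5


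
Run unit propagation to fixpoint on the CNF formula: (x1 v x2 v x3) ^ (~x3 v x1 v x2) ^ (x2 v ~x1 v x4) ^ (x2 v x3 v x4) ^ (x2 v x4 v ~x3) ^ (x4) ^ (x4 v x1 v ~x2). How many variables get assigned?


Unit propagation repeatedly assigns the literal in any unit clause, then simplifies.
Assignments in order: x4 = T.
No further unit clauses remain.
Total variables assigned = 1.

1


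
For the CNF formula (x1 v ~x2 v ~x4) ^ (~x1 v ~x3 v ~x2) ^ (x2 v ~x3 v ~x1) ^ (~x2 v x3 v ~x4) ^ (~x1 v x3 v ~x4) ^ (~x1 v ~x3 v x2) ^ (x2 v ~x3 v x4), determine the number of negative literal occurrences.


Scan each clause for negated literals.
Clause 1: 2 negative; Clause 2: 3 negative; Clause 3: 2 negative; Clause 4: 2 negative; Clause 5: 2 negative; Clause 6: 2 negative; Clause 7: 1 negative.
Total negative literal occurrences = 14.

14


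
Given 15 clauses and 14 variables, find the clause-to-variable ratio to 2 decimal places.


Clause-to-variable ratio = clauses / variables.
15 / 14 = 1.07.

1.07


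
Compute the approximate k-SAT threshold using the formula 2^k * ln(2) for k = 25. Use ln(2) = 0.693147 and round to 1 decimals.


Using the asymptotic formula: threshold ~ 2^k * ln(2).
2^25 = 33554432.
33554432 * 0.693147 = 23258153.9.

23258153.9


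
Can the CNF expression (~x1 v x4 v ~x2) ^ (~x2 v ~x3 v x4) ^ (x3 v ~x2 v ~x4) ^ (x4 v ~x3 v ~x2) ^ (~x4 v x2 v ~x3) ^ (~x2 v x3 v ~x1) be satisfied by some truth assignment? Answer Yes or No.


Check all 16 possible truth assignments.
Number of satisfying assignments found: 9.
The formula is satisfiable.

Yes


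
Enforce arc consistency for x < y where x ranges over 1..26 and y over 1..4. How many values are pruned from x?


For the constraint x < y, x needs a supporting value in y's domain.
x can be at most 3 (one less than y's maximum).
Valid x values from domain: 3 out of 26.
Pruned = 26 - 3 = 23.

23


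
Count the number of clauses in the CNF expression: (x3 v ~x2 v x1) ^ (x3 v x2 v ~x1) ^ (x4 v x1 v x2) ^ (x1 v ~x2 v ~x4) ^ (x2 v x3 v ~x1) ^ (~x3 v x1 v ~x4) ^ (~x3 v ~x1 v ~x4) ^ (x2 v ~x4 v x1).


Each group enclosed in parentheses joined by ^ is one clause.
Counting the conjuncts: 8 clauses.

8


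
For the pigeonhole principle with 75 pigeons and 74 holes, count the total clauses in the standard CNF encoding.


The PHP encoding has two parts:
1) At-least-one-hole clauses: 75 (one per pigeon, each with 74 literals).
2) At-most-one-pigeon-per-hole clauses: 74 holes * C(75,2) = 74 * 2775 = 205350.
Total clauses = 75 + 205350 = 205425.

205425


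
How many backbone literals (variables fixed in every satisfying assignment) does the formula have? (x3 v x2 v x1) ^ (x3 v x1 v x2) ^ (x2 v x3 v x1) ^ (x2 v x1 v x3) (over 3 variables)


Find all satisfying assignments: 7 model(s).
Check which variables have the same value in every model.
No variable is fixed across all models.
Backbone size = 0.

0


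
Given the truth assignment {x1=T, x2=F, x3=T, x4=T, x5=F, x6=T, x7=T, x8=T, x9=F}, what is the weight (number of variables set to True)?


The weight is the number of variables assigned True.
True variables: x1, x3, x4, x6, x7, x8.
Weight = 6.

6


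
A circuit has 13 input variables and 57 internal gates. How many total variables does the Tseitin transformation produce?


The Tseitin transformation introduces one auxiliary variable per gate.
Total variables = inputs + gates = 13 + 57 = 70.

70


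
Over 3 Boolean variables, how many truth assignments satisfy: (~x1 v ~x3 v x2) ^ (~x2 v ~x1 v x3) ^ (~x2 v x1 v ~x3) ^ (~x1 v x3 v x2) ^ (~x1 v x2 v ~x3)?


Enumerate all 8 truth assignments over 3 variables.
Test each against every clause.
Satisfying assignments found: 4.

4


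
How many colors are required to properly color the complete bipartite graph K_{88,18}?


K_{88,18} is bipartite by definition: the two parts are independent sets, with every edge crossing between them.
Color all vertices in one part with color 1 and all vertices in the other part with color 2.
Since the graph has at least one edge, one color does not suffice.
Chromatic number = 2.

2


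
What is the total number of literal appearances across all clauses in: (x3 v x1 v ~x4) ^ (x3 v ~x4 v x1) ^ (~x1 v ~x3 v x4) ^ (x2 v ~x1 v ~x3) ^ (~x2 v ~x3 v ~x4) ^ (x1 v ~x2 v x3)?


Clause lengths: 3, 3, 3, 3, 3, 3.
Sum = 3 + 3 + 3 + 3 + 3 + 3 = 18.

18


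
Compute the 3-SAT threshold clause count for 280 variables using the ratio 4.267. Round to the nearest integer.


The 3-SAT phase transition occurs at approximately 4.267 clauses per variable.
m = 4.267 * 280 = 1194.76.
Rounded to nearest integer: 1195.

1195


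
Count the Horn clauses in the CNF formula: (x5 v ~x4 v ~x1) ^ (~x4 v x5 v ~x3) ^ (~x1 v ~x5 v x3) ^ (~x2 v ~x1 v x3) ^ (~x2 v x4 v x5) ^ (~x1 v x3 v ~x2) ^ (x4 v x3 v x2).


A Horn clause has at most one positive literal.
Clause 1: 1 positive lit(s) -> Horn
Clause 2: 1 positive lit(s) -> Horn
Clause 3: 1 positive lit(s) -> Horn
Clause 4: 1 positive lit(s) -> Horn
Clause 5: 2 positive lit(s) -> not Horn
Clause 6: 1 positive lit(s) -> Horn
Clause 7: 3 positive lit(s) -> not Horn
Total Horn clauses = 5.

5


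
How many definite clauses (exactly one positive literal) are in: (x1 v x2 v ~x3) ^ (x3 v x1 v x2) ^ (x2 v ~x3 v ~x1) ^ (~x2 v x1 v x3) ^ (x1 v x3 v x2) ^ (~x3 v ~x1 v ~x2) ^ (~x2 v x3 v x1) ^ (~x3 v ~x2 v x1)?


A definite clause has exactly one positive literal.
Clause 1: 2 positive -> not definite
Clause 2: 3 positive -> not definite
Clause 3: 1 positive -> definite
Clause 4: 2 positive -> not definite
Clause 5: 3 positive -> not definite
Clause 6: 0 positive -> not definite
Clause 7: 2 positive -> not definite
Clause 8: 1 positive -> definite
Definite clause count = 2.

2


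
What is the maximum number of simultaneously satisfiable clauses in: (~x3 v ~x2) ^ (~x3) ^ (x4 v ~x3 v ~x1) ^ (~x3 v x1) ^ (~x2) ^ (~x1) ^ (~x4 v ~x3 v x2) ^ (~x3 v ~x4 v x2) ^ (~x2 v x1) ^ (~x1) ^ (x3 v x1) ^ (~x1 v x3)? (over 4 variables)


Enumerate all 16 truth assignments.
For each, count how many of the 12 clauses are satisfied.
The formula is not fully satisfiable, so the maximum is below 12.
Maximum simultaneously satisfiable clauses = 11.

11


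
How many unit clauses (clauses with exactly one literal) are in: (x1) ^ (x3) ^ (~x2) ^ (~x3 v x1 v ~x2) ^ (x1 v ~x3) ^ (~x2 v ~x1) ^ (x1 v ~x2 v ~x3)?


A unit clause contains exactly one literal.
Unit clauses found: (x1), (x3), (~x2).
Count = 3.

3


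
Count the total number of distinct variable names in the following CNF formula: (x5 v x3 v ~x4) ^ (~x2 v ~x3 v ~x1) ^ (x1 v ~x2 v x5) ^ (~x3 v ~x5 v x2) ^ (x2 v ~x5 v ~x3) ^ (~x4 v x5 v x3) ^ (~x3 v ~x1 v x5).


Identify each distinct variable in the formula.
Variables found: x1, x2, x3, x4, x5.
Total distinct variables = 5.

5


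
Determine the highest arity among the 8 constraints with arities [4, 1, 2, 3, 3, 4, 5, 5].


The arities are: 4, 1, 2, 3, 3, 4, 5, 5.
Scan for the maximum value.
Maximum arity = 5.

5


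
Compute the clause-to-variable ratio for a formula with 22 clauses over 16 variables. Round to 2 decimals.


Clause-to-variable ratio = clauses / variables.
22 / 16 = 1.38.

1.38


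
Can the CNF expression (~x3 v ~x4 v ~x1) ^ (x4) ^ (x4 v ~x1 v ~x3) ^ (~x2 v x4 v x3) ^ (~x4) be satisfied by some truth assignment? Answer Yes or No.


Check all 16 possible truth assignments.
Number of satisfying assignments found: 0.
The formula is unsatisfiable.

No


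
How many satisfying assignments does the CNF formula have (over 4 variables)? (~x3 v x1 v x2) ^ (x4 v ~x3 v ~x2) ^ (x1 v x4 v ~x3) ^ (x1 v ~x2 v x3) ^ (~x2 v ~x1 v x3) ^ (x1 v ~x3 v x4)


Enumerate all 16 truth assignments over 4 variables.
Test each against every clause.
Satisfying assignments found: 8.

8


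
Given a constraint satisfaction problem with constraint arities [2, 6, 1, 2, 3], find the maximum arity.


The arities are: 2, 6, 1, 2, 3.
Scan for the maximum value.
Maximum arity = 6.

6


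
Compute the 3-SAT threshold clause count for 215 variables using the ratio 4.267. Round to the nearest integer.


The 3-SAT phase transition occurs at approximately 4.267 clauses per variable.
m = 4.267 * 215 = 917.405.
Rounded to nearest integer: 917.

917


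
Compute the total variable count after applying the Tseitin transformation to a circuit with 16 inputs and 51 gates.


The Tseitin transformation introduces one auxiliary variable per gate.
Total variables = inputs + gates = 16 + 51 = 67.

67


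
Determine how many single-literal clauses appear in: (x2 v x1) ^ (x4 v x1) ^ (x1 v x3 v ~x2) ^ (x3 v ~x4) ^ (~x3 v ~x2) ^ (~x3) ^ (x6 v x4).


A unit clause contains exactly one literal.
Unit clauses found: (~x3).
Count = 1.

1


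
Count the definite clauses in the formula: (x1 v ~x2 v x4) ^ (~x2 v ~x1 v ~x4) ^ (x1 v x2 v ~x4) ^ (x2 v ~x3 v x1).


A definite clause has exactly one positive literal.
Clause 1: 2 positive -> not definite
Clause 2: 0 positive -> not definite
Clause 3: 2 positive -> not definite
Clause 4: 2 positive -> not definite
Definite clause count = 0.

0


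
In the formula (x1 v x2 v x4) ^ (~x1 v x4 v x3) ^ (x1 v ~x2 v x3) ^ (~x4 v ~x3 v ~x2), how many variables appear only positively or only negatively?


A pure literal appears in only one polarity across all clauses.
No pure literals found.
Count = 0.

0


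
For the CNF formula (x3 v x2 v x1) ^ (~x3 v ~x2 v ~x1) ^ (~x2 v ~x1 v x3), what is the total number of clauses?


Each group enclosed in parentheses joined by ^ is one clause.
Counting the conjuncts: 3 clauses.

3


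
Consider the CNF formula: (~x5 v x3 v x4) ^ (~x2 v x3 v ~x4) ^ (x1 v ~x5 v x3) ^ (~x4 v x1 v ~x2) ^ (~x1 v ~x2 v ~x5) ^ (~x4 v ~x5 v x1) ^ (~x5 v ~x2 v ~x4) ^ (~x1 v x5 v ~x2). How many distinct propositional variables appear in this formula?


Identify each distinct variable in the formula.
Variables found: x1, x2, x3, x4, x5.
Total distinct variables = 5.

5


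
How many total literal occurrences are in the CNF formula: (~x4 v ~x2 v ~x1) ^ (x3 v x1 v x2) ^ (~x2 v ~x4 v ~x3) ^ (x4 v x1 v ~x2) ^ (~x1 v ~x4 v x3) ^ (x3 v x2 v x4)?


Clause lengths: 3, 3, 3, 3, 3, 3.
Sum = 3 + 3 + 3 + 3 + 3 + 3 = 18.

18


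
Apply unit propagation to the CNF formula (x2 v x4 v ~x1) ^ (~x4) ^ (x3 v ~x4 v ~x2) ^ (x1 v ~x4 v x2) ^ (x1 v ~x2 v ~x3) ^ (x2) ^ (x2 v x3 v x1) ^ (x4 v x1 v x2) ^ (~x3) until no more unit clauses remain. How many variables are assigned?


Unit propagation repeatedly assigns the literal in any unit clause, then simplifies.
Assignments in order: x4 = F, x2 = T, x3 = F.
No further unit clauses remain.
Total variables assigned = 3.

3


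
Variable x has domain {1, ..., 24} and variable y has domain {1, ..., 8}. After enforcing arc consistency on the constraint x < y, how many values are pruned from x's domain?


For the constraint x < y, x needs a supporting value in y's domain.
x can be at most 7 (one less than y's maximum).
Valid x values from domain: 7 out of 24.
Pruned = 24 - 7 = 17.

17


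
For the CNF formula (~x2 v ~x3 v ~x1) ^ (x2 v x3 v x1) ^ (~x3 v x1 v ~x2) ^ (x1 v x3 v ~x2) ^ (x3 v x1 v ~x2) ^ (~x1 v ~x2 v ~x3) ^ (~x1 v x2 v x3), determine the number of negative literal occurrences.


Scan each clause for negated literals.
Clause 1: 3 negative; Clause 2: 0 negative; Clause 3: 2 negative; Clause 4: 1 negative; Clause 5: 1 negative; Clause 6: 3 negative; Clause 7: 1 negative.
Total negative literal occurrences = 11.

11


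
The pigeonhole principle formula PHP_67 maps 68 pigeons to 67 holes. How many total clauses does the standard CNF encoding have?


The PHP encoding has two parts:
1) At-least-one-hole clauses: 68 (one per pigeon, each with 67 literals).
2) At-most-one-pigeon-per-hole clauses: 67 holes * C(68,2) = 67 * 2278 = 152626.
Total clauses = 68 + 152626 = 152694.

152694


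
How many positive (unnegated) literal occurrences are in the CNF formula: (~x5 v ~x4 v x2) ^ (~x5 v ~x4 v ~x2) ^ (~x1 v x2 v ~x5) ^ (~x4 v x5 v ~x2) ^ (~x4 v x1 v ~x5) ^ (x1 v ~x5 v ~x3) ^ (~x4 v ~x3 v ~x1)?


Scan each clause for unnegated literals.
Clause 1: 1 positive; Clause 2: 0 positive; Clause 3: 1 positive; Clause 4: 1 positive; Clause 5: 1 positive; Clause 6: 1 positive; Clause 7: 0 positive.
Total positive literal occurrences = 5.

5


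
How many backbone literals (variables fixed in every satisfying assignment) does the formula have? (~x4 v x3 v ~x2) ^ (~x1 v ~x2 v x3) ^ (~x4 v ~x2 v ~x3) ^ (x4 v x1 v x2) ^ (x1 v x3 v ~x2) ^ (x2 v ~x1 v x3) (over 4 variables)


Find all satisfying assignments: 6 model(s).
Check which variables have the same value in every model.
No variable is fixed across all models.
Backbone size = 0.

0


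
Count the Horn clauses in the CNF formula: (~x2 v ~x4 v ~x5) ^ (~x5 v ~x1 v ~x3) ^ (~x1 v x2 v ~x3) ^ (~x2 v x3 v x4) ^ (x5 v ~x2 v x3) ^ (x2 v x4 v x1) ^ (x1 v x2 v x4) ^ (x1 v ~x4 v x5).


A Horn clause has at most one positive literal.
Clause 1: 0 positive lit(s) -> Horn
Clause 2: 0 positive lit(s) -> Horn
Clause 3: 1 positive lit(s) -> Horn
Clause 4: 2 positive lit(s) -> not Horn
Clause 5: 2 positive lit(s) -> not Horn
Clause 6: 3 positive lit(s) -> not Horn
Clause 7: 3 positive lit(s) -> not Horn
Clause 8: 2 positive lit(s) -> not Horn
Total Horn clauses = 3.

3


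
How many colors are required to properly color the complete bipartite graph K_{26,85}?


K_{26,85} is bipartite by definition: the two parts are independent sets, with every edge crossing between them.
Color all vertices in one part with color 1 and all vertices in the other part with color 2.
Since the graph has at least one edge, one color does not suffice.
Chromatic number = 2.

2


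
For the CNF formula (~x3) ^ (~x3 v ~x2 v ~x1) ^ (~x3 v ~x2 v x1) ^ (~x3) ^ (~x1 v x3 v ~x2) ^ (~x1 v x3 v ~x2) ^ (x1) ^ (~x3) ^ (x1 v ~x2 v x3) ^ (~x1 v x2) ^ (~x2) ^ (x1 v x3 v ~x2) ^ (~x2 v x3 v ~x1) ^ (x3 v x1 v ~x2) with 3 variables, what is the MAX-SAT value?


Enumerate all 8 truth assignments.
For each, count how many of the 14 clauses are satisfied.
The formula is not fully satisfiable, so the maximum is below 14.
Maximum simultaneously satisfiable clauses = 13.

13


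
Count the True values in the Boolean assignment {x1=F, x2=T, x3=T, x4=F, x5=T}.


The weight is the number of variables assigned True.
True variables: x2, x3, x5.
Weight = 3.

3


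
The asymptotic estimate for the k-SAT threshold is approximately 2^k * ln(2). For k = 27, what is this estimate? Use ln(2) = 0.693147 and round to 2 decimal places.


Using the asymptotic formula: threshold ~ 2^k * ln(2).
2^27 = 134217728.
134217728 * 0.693147 = 93032615.51.

93032615.51


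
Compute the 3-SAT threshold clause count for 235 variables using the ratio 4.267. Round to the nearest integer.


The 3-SAT phase transition occurs at approximately 4.267 clauses per variable.
m = 4.267 * 235 = 1002.745.
Rounded to nearest integer: 1003.

1003


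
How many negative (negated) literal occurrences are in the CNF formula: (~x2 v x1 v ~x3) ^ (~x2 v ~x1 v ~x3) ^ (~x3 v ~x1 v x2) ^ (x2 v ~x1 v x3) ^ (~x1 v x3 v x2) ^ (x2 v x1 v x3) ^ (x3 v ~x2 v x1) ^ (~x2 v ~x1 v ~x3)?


Scan each clause for negated literals.
Clause 1: 2 negative; Clause 2: 3 negative; Clause 3: 2 negative; Clause 4: 1 negative; Clause 5: 1 negative; Clause 6: 0 negative; Clause 7: 1 negative; Clause 8: 3 negative.
Total negative literal occurrences = 13.

13


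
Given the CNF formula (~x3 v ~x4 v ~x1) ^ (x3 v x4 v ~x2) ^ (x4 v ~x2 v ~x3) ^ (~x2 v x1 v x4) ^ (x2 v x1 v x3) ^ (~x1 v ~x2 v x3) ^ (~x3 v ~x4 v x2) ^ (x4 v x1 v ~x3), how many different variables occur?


Identify each distinct variable in the formula.
Variables found: x1, x2, x3, x4.
Total distinct variables = 4.

4


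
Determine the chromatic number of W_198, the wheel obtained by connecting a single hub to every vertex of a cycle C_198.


W_198 consists of the cycle C_198 together with a hub vertex adjacent to every cycle vertex.
The cycle C_198 needs 2 colors (even cycle -> 2).
The hub is adjacent to every cycle vertex, so it must receive a new color distinct from all of them.
Chromatic number = 2 + 1 = 3.

3


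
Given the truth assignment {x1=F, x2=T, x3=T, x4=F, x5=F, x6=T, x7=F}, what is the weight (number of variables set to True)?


The weight is the number of variables assigned True.
True variables: x2, x3, x6.
Weight = 3.

3


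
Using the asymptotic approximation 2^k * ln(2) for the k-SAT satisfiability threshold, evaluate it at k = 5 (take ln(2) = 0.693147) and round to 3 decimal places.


Using the asymptotic formula: threshold ~ 2^k * ln(2).
2^5 = 32.
32 * 0.693147 = 22.181.

22.181


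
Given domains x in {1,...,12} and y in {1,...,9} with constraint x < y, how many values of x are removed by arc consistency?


For the constraint x < y, x needs a supporting value in y's domain.
x can be at most 8 (one less than y's maximum).
Valid x values from domain: 8 out of 12.
Pruned = 12 - 8 = 4.

4


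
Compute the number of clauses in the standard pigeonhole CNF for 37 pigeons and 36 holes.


The PHP encoding has two parts:
1) At-least-one-hole clauses: 37 (one per pigeon, each with 36 literals).
2) At-most-one-pigeon-per-hole clauses: 36 holes * C(37,2) = 36 * 666 = 23976.
Total clauses = 37 + 23976 = 24013.

24013


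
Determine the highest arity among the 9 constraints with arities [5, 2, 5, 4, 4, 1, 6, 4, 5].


The arities are: 5, 2, 5, 4, 4, 1, 6, 4, 5.
Scan for the maximum value.
Maximum arity = 6.

6


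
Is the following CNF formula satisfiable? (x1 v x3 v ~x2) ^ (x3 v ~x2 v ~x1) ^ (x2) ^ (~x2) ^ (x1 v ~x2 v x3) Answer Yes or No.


Check all 8 possible truth assignments.
Number of satisfying assignments found: 0.
The formula is unsatisfiable.

No


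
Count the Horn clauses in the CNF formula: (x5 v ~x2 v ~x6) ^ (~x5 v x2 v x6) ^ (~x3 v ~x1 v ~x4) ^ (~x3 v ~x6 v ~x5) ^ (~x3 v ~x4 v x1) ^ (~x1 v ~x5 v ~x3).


A Horn clause has at most one positive literal.
Clause 1: 1 positive lit(s) -> Horn
Clause 2: 2 positive lit(s) -> not Horn
Clause 3: 0 positive lit(s) -> Horn
Clause 4: 0 positive lit(s) -> Horn
Clause 5: 1 positive lit(s) -> Horn
Clause 6: 0 positive lit(s) -> Horn
Total Horn clauses = 5.

5


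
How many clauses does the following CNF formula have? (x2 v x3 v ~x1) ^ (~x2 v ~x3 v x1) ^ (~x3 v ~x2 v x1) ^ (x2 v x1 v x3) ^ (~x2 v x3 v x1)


Each group enclosed in parentheses joined by ^ is one clause.
Counting the conjuncts: 5 clauses.

5


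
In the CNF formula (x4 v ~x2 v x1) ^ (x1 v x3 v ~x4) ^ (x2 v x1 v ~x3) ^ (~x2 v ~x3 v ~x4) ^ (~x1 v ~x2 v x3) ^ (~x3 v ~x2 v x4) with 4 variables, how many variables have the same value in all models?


Find all satisfying assignments: 5 model(s).
Check which variables have the same value in every model.
Fixed variables: x2=F.
Backbone size = 1.

1


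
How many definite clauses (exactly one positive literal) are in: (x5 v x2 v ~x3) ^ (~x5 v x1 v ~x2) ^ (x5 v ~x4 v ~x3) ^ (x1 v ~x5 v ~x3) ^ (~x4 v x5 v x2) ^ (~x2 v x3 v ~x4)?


A definite clause has exactly one positive literal.
Clause 1: 2 positive -> not definite
Clause 2: 1 positive -> definite
Clause 3: 1 positive -> definite
Clause 4: 1 positive -> definite
Clause 5: 2 positive -> not definite
Clause 6: 1 positive -> definite
Definite clause count = 4.

4


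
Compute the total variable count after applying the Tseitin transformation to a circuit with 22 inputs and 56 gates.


The Tseitin transformation introduces one auxiliary variable per gate.
Total variables = inputs + gates = 22 + 56 = 78.

78


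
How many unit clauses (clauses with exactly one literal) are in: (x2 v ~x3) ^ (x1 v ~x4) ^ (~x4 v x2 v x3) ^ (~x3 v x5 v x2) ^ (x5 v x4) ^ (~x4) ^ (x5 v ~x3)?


A unit clause contains exactly one literal.
Unit clauses found: (~x4).
Count = 1.

1


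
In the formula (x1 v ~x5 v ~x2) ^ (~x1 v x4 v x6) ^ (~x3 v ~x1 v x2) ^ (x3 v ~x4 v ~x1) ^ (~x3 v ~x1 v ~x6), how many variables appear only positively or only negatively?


A pure literal appears in only one polarity across all clauses.
Pure literals: x5 (negative only).
Count = 1.

1


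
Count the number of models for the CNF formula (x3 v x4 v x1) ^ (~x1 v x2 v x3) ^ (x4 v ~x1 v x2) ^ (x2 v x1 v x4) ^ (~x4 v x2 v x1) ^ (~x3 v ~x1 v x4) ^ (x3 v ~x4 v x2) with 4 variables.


Enumerate all 16 truth assignments over 4 variables.
Test each against every clause.
Satisfying assignments found: 7.

7


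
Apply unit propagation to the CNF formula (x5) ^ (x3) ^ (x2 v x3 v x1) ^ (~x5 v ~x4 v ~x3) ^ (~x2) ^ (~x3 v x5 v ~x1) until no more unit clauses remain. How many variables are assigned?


Unit propagation repeatedly assigns the literal in any unit clause, then simplifies.
Assignments in order: x5 = T, x3 = T, x4 = F, x2 = F.
No further unit clauses remain.
Total variables assigned = 4.

4
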